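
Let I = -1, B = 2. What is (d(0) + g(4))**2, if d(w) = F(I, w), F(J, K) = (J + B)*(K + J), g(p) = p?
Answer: 9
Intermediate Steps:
F(J, K) = (2 + J)*(J + K) (F(J, K) = (J + 2)*(K + J) = (2 + J)*(J + K))
d(w) = -1 + w (d(w) = (-1)**2 + 2*(-1) + 2*w - w = 1 - 2 + 2*w - w = -1 + w)
(d(0) + g(4))**2 = ((-1 + 0) + 4)**2 = (-1 + 4)**2 = 3**2 = 9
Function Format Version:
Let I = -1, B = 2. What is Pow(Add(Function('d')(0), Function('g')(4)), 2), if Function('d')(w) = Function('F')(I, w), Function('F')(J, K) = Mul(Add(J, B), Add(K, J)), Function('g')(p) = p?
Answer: 9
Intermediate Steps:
Function('F')(J, K) = Mul(Add(2, J), Add(J, K)) (Function('F')(J, K) = Mul(Add(J, 2), Add(K, J)) = Mul(Add(2, J), Add(J, K)))
Function('d')(w) = Add(-1, w) (Function('d')(w) = Add(Pow(-1, 2), Mul(2, -1), Mul(2, w), Mul(-1, w)) = Add(1, -2, Mul(2, w), Mul(-1, w)) = Add(-1, w))
Pow(Add(Function('d')(0), Function('g')(4)), 2) = Pow(Add(Add(-1, 0), 4), 2) = Pow(Add(-1, 4), 2) = Pow(3, 2) = 9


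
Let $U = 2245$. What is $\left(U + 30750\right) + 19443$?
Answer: $52438$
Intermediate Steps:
$\left(U + 30750\right) + 19443 = \left(2245 + 30750\right) + 19443 = 32995 + 19443 = 52438$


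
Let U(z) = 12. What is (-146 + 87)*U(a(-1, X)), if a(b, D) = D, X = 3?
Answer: -708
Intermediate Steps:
(-146 + 87)*U(a(-1, X)) = (-146 + 87)*12 = -59*12 = -708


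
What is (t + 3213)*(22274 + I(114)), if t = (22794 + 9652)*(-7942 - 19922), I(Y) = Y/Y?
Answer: -20138206718025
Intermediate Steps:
I(Y) = 1
t = -904075344 (t = 32446*(-27864) = -904075344)
(t + 3213)*(22274 + I(114)) = (-904075344 + 3213)*(22274 + 1) = -904072131*22275 = -20138206718025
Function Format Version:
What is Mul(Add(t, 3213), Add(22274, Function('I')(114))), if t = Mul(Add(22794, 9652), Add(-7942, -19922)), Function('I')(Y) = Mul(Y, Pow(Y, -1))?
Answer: -20138206718025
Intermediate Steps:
Function('I')(Y) = 1
t = -904075344 (t = Mul(32446, -27864) = -904075344)
Mul(Add(t, 3213), Add(22274, Function('I')(114))) = Mul(Add(-904075344, 3213), Add(22274, 1)) = Mul(-904072131, 22275) = -20138206718025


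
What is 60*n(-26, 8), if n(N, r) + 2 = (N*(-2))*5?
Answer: 15480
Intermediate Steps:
n(N, r) = -2 - 10*N (n(N, r) = -2 + (N*(-2))*5 = -2 - 2*N*5 = -2 - 10*N)
60*n(-26, 8) = 60*(-2 - 10*(-26)) = 60*(-2 + 260) = 60*258 = 15480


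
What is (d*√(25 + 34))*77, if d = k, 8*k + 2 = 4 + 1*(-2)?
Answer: 0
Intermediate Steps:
k = 0 (k = -¼ + (4 + 1*(-2))/8 = -¼ + (4 - 2)/8 = -¼ + (⅛)*2 = -¼ + ¼ = 0)
d = 0
(d*√(25 + 34))*77 = (0*√(25 + 34))*77 = (0*√59)*77 = 0*77 = 0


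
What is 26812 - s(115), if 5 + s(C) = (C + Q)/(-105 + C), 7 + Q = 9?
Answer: 268053/10 ≈ 26805.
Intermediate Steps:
Q = 2 (Q = -7 + 9 = 2)
s(C) = -5 + (2 + C)/(-105 + C) (s(C) = -5 + (C + 2)/(-105 + C) = -5 + (2 + C)/(-105 + C))
26812 - s(115) = 26812 - (527 - 4*115)/(-105 + 115) = 26812 - (527 - 460)/10 = 26812 - 67/10 = 268053/10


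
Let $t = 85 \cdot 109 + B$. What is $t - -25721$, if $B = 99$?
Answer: $35085$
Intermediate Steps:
$t = 9364$ ($t = 85 \cdot 109 + 99 = 9265 + 99 = 9364$)
$t - -25721 = 9364 - -25721 = 9364 + 25721 = 35085$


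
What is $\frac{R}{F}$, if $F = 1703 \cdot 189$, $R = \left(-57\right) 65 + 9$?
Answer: $- \frac{176}{15327} \approx -0.011483$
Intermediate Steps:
$R = -3696$ ($R = -3705 + 9 = -3696$)
$F = 321867$
$\frac{R}{F} = - \frac{3696}{321867} = \left(-3696\right) \frac{1}{321867} = - \frac{176}{15327}$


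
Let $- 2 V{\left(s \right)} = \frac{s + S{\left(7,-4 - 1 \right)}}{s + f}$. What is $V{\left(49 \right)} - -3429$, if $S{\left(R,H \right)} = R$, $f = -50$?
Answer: $3457$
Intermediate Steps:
$V{\left(s \right)} = - \frac{7 + s}{2 \left(-50 + s\right)}$ ($V{\left(s \right)} = - \frac{\left(s + 7\right) \frac{1}{s - 50}}{2} = - \frac{\left(7 + s\right) \frac{1}{-50 + s}}{2} = - \frac{\frac{1}{-50 + s} \left(7 + s\right)}{2} = - \frac{7 + s}{2 \left(-50 + s\right)}$)
$V{\left(49 \right)} - -3429 = \frac{-7 - 49}{2 \left(-50 + 49\right)} - -3429 = \frac{-7 - 49}{2 \left(-1\right)} + 3429 = \frac{1}{2} \left(-1\right) \left(-56\right) + 3429 = 28 + 3429 = 3457$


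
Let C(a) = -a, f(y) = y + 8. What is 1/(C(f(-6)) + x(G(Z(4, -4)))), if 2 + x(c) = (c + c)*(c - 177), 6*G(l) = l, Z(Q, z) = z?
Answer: 9/2096 ≈ 0.0042939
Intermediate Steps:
f(y) = 8 + y
G(l) = l/6
x(c) = -2 + 2*c*(-177 + c) (x(c) = -2 + (c + c)*(c - 177) = -2 + (2*c)*(-177 + c) = -2 + 2*c*(-177 + c))
1/(C(f(-6)) + x(G(Z(4, -4)))) = 1/(-(8 - 6) + (-2 - 59*(-4) + 2*((1/6)*(-4))**2)) = 1/(-1*2 + (-2 - 354*(-2/3) + 2*(-2/3)**2)) = 1/(-2 + (-2 + 236 + 2*(4/9))) = 1/(-2 + (-2 + 236 + 8/9)) = 1/(-2 + 2114/9) = 1/(2096/9) = 9/2096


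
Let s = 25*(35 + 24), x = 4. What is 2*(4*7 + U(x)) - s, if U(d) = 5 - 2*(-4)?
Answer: -1393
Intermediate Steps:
U(d) = 13 (U(d) = 5 + 8 = 13)
s = 1475 (s = 25*59 = 1475)
2*(4*7 + U(x)) - s = 2*(4*7 + 13) - 1*1475 = 2*(28 + 13) - 1475 = 2*41 - 1475 = 82 - 1475 = -1393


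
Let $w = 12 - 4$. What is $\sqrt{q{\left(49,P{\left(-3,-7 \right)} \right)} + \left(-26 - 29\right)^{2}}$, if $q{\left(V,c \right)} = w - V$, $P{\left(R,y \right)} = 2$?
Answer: $2 \sqrt{746} \approx 54.626$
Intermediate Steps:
$w = 8$ ($w = 12 - 4 = 8$)
$q{\left(V,c \right)} = 8 - V$
$\sqrt{q{\left(49,P{\left(-3,-7 \right)} \right)} + \left(-26 - 29\right)^{2}} = \sqrt{\left(8 - 49\right) + \left(-26 - 29\right)^{2}} = \sqrt{\left(8 - 49\right) + \left(-55\right)^{2}} = \sqrt{-41 + 3025} = \sqrt{2984} = 2 \sqrt{746}$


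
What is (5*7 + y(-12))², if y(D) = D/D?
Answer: 1296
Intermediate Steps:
y(D) = 1
(5*7 + y(-12))² = (5*7 + 1)² = (35 + 1)² = 36² = 1296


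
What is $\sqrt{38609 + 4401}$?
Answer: $\sqrt{43010} \approx 207.39$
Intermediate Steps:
$\sqrt{38609 + 4401} = \sqrt{43010}$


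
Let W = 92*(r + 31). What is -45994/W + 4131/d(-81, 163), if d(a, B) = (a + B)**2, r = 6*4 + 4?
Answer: -71710147/9124468 ≈ -7.8591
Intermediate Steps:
r = 28 (r = 24 + 4 = 28)
W = 5428 (W = 92*(28 + 31) = 92*59 = 5428)
d(a, B) = (B + a)**2
-45994/W + 4131/d(-81, 163) = -45994/5428 + 4131/((163 - 81)**2) = -45994*1/5428 + 4131/(82**2) = -22997/2714 + 4131/6724 = -71710147/9124468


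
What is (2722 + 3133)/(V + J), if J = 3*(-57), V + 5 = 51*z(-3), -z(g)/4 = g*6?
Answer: 5855/3496 ≈ 1.6748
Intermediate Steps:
z(g) = -24*g (z(g) = -4*g*6 = -24*g)
V = 3667 (V = -5 + 51*(-24*(-3)) = -5 + 51*72 = -5 + 3672 = 3667)
J = -171
(2722 + 3133)/(V + J) = (2722 + 3133)/(3667 - 171) = 5855/3496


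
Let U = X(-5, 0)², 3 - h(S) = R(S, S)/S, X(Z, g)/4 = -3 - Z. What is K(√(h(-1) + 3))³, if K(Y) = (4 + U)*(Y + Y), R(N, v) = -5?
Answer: 2515456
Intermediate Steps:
X(Z, g) = -12 - 4*Z (X(Z, g) = 4*(-3 - Z) = -12 - 4*Z)
h(S) = 3 + 5/S (h(S) = 3 - (-5)/S = 3 + 5/S)
U = 64 (U = (-12 - 4*(-5))² = (-12 + 20)² = 8² = 64)
K(Y) = 136*Y (K(Y) = (4 + 64)*(Y + Y) = 68*(2*Y) = 136*Y)
K(√(h(-1) + 3))³ = (136*√((3 + 5/(-1)) + 3))³ = (136*√((3 + 5*(-1)) + 3))³ = (136*√((3 - 5) + 3))³ = (136*√(-2 + 3))³ = (136*√1)³ = (136*1)³ = 136³ = 2515456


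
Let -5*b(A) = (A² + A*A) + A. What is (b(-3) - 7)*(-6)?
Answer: 60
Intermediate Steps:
b(A) = -2*A²/5 - A/5 (b(A) = -((A² + A*A) + A)/5 = -((A² + A²) + A)/5 = -(2*A² + A)/5 = -(A + 2*A²)/5 = -2*A²/5 - A/5)
(b(-3) - 7)*(-6) = (-⅕*(-3)*(1 + 2*(-3)) - 7)*(-6) = (-⅕*(-3)*(1 - 6) - 7)*(-6) = (-⅕*(-3)*(-5) - 7)*(-6) = (-3 - 7)*(-6) = -10*(-6) = 60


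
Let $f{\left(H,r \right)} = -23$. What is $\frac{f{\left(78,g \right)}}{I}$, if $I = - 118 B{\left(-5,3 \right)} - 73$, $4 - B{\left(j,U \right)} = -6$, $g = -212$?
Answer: $\frac{23}{1253} \approx 0.018356$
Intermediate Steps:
$B{\left(j,U \right)} = 10$ ($B{\left(j,U \right)} = 4 - -6 = 4 + 6 = 10$)
$I = -1253$ ($I = \left(-118\right) 10 - 73 = -1180 - 73 = -1253$)
$\frac{f{\left(78,g \right)}}{I} = - \frac{23}{-1253} = \left(-23\right) \left(- \frac{1}{1253}\right) = \frac{23}{1253}$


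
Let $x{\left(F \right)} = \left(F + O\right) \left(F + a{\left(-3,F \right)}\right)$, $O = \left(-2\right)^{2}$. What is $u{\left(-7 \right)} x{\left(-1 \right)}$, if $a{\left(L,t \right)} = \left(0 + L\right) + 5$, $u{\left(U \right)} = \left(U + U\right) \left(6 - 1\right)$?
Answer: $-210$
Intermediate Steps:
$u{\left(U \right)} = 10 U$ ($u{\left(U \right)} = 2 U 5 = 10 U$)
$a{\left(L,t \right)} = 5 + L$ ($a{\left(L,t \right)} = L + 5 = 5 + L$)
$O = 4$
$x{\left(F \right)} = \left(2 + F\right) \left(4 + F\right)$ ($x{\left(F \right)} = \left(F + 4\right) \left(F + \left(5 - 3\right)\right) = \left(4 + F\right) \left(F + 2\right) = \left(4 + F\right) \left(2 + F\right) = \left(2 + F\right) \left(4 + F\right)$)
$u{\left(-7 \right)} x{\left(-1 \right)} = 10 \left(-7\right) \left(8 + \left(-1\right)^{2} + 6 \left(-1\right)\right) = - 70 \left(8 + 1 - 6\right) = \left(-70\right) 3 = -210$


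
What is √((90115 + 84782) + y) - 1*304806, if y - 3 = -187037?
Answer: -304806 + I*√12137 ≈ -3.0481e+5 + 110.17*I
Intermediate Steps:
y = -187034 (y = 3 - 187037 = -187034)
√((90115 + 84782) + y) - 1*304806 = √((90115 + 84782) - 187034) - 1*304806 = √(174897 - 187034) - 304806 = √(-12137) - 304806 = I*√12137 - 304806 = -304806 + I*√12137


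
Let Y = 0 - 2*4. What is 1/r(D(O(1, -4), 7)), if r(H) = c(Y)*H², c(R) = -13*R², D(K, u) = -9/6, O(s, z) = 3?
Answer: -1/1872 ≈ -0.00053419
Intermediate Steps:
Y = -8 (Y = 0 - 8 = -8)
D(K, u) = -3/2 (D(K, u) = -9*⅙ = -3/2)
r(H) = -832*H² (r(H) = (-13*(-8)²)*H² = (-13*64)*H² = -832*H²)
1/r(D(O(1, -4), 7)) = 1/(-832*(-3/2)²) = 1/(-832*9/4) = 1/(-1872) = -1/1872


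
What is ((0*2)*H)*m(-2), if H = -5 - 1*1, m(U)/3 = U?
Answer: 0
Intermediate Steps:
m(U) = 3*U
H = -6 (H = -5 - 1 = -6)
((0*2)*H)*m(-2) = ((0*2)*(-6))*(3*(-2)) = (0*(-6))*(-6) = 0*(-6) = 0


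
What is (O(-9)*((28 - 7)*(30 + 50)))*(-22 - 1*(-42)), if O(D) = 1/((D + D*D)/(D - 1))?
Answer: -14000/3 ≈ -4666.7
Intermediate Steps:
O(D) = (-1 + D)/(D + D²) (O(D) = 1/((D + D²)/(-1 + D)) = (-1 + D)/(D + D²))
(O(-9)*((28 - 7)*(30 + 50)))*(-22 - 1*(-42)) = (((-1 - 9)/((-9)*(1 - 9)))*((28 - 7)*(30 + 50)))*(-22 - 1*(-42)) = ((-⅑*(-10)/(-8))*(21*80))*(-22 + 42) = (-⅑*(-⅛)*(-10)*1680)*20 = -5/36*1680*20 = -700/3*20 = -14000/3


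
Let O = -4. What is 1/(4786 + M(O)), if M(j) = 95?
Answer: 1/4881 ≈ 0.00020488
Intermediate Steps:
1/(4786 + M(O)) = 1/(4786 + 95) = 1/4881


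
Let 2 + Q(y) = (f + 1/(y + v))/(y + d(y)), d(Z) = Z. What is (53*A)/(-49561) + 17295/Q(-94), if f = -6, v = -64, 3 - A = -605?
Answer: -25462890014296/2897286499 ≈ -8788.5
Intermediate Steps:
A = 608 (A = 3 - 1*(-605) = 3 + 605 = 608)
Q(y) = -2 + (-6 + 1/(-64 + y))/(2*y) (Q(y) = -2 + (-6 + 1/(y - 64))/(y + y) = -2 + (-6 + 1/(-64 + y))/((2*y)) = -2 + (-6 + 1/(-64 + y))*(1/(2*y)) = -2 + (-6 + 1/(-64 + y))/(2*y))
(53*A)/(-49561) + 17295/Q(-94) = (53*608)/(-49561) + 17295/(((½)*(385 - 4*(-94)² + 250*(-94))/(-94*(-64 - 94)))) = 32224*(-1/49561) + 17295/(((½)*(-1/94)*(385 - 4*8836 - 23500)/(-158))) = -32224/49561 + 17295/(((½)*(-1/94)*(-1/158)*(385 - 35344 - 23500))) = -32224/49561 + 17295/(((½)*(-1/94)*(-1/158)*(-58459))) = -32224/49561 + 17295/(-58459/29704) = -32224/49561 + 17295*(-29704/58459) = -32224/49561 - 513730680/58459 = -25462890014296/2897286499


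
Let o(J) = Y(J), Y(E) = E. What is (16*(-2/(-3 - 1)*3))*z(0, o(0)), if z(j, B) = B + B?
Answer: 0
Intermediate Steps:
o(J) = J
z(j, B) = 2*B
(16*(-2/(-3 - 1)*3))*z(0, o(0)) = (16*(-2/(-3 - 1)*3))*(2*0) = (16*(-2/(-4)*3))*0 = (16*(-2*(-¼)*3))*0 = (16*((½)*3))*0 = (16*(3/2))*0 = 24*0 = 0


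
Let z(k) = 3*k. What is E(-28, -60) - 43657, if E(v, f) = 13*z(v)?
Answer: -44749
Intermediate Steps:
E(v, f) = 39*v (E(v, f) = 13*(3*v) = 39*v)
E(-28, -60) - 43657 = 39*(-28) - 43657 = -1092 - 43657 = -44749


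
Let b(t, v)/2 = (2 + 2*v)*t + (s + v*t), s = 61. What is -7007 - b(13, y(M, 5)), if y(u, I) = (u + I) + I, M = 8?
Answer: -8585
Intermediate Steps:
y(u, I) = u + 2*I (y(u, I) = (I + u) + I = u + 2*I)
b(t, v) = 122 + 2*t*v + 2*t*(2 + 2*v) (b(t, v) = 2*((2 + 2*v)*t + (61 + v*t)) = 2*(t*(2 + 2*v) + (61 + t*v)) = 2*(61 + t*v + t*(2 + 2*v)) = 122 + 2*t*v + 2*t*(2 + 2*v))
-7007 - b(13, y(M, 5)) = -7007 - (122 + 4*13 + 6*13*(8 + 2*5)) = -7007 - (122 + 52 + 6*13*(8 + 10)) = -7007 - (122 + 52 + 6*13*18) = -7007 - (122 + 52 + 1404) = -7007 - 1*1578 = -7007 - 1578 = -8585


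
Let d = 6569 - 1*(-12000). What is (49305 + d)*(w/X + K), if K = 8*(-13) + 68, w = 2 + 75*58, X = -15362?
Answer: -18915940808/7681 ≈ -2.4627e+6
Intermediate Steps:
w = 4352 (w = 2 + 4350 = 4352)
K = -36 (K = -104 + 68 = -36)
d = 18569 (d = 6569 + 12000 = 18569)
(49305 + d)*(w/X + K) = (49305 + 18569)*(4352/(-15362) - 36) = 67874*(4352*(-1/15362) - 36) = 67874*(-2176/7681 - 36) = 67874*(-278692/7681) = -18915940808/7681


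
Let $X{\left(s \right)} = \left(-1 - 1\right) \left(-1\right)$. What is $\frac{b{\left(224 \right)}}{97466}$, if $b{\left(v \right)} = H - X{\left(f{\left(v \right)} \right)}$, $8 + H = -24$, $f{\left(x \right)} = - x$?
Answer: $- \frac{17}{48733} \approx -0.00034884$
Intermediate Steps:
$H = -32$ ($H = -8 - 24 = -32$)
$X{\left(s \right)} = 2$ ($X{\left(s \right)} = \left(-2\right) \left(-1\right) = 2$)
$b{\left(v \right)} = -34$ ($b{\left(v \right)} = -32 - 2 = -34$)
$\frac{b{\left(224 \right)}}{97466} = - \frac{34}{97466} = \left(-34\right) \frac{1}{97466} = - \frac{17}{48733}$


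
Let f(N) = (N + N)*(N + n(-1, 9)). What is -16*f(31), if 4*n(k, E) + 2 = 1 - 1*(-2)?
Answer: -31000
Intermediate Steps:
n(k, E) = ¼ (n(k, E) = -½ + (1 - 1*(-2))/4 = -½ + (1 + 2)/4 = -½ + (¼)*3 = -½ + ¾ = ¼)
f(N) = 2*N*(¼ + N) (f(N) = (N + N)*(N + ¼) = (2*N)*(¼ + N) = 2*N*(¼ + N))
-16*f(31) = -8*31*(1 + 4*31) = -8*31*(1 + 124) = -8*31*125 = -16*3875/2 = -31000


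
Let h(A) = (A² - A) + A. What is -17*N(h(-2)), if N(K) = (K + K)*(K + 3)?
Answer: -952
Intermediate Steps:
h(A) = A²
N(K) = 2*K*(3 + K) (N(K) = (2*K)*(3 + K) = 2*K*(3 + K))
-17*N(h(-2)) = -34*(-2)²*(3 + (-2)²) = -34*4*(3 + 4) = -34*4*7 = -17*56 = -952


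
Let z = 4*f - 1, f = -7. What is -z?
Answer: 29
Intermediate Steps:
z = -29 (z = 4*(-7) - 1 = -28 - 1 = -29)
-z = -1*(-29) = 29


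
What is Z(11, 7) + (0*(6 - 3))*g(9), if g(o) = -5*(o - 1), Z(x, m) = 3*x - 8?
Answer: 25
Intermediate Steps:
Z(x, m) = -8 + 3*x
g(o) = 5 - 5*o (g(o) = -5*(-1 + o) = 5 - 5*o)
Z(11, 7) + (0*(6 - 3))*g(9) = (-8 + 3*11) + (0*(6 - 3))*(5 - 5*9) = (-8 + 33) + (0*3)*(5 - 45) = 25 + 0*(-40) = 25 + 0 = 25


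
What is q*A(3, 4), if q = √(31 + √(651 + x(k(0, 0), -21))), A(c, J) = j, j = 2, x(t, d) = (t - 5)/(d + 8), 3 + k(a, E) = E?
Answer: 2*√(5239 + 13*√110123)/13 ≈ 15.037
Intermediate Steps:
k(a, E) = -3 + E
x(t, d) = (-5 + t)/(8 + d)
A(c, J) = 2
q = √(31 + √110123/13) (q = √(31 + √(651 + (-5 + (-3 + 0))/(8 - 21))) = √(31 + √(651 + (-5 - 3)/(-13))) = √(31 + √(651 - 1/13*(-8))) = √(31 + √(651 + 8/13)) = √(31 + √(8471/13)) = √(31 + √110123/13) ≈ 7.5184)
q*A(3, 4) = (√(5239 + 13*√110123)/13)*2 = 2*√(5239 + 13*√110123)/13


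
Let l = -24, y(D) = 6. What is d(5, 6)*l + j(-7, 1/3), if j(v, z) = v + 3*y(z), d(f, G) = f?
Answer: -109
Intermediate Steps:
j(v, z) = 18 + v (j(v, z) = v + 3*6 = v + 18 = 18 + v)
d(5, 6)*l + j(-7, 1/3) = 5*(-24) + (18 - 7) = -120 + 11 = -109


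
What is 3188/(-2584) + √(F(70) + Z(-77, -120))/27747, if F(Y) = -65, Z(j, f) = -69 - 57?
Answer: -797/646 + I*√191/27747 ≈ -1.2337 + 0.00049808*I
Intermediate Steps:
Z(j, f) = -126
3188/(-2584) + √(F(70) + Z(-77, -120))/27747 = 3188/(-2584) + √(-65 - 126)/27747 = 3188*(-1/2584) + √(-191)*(1/27747) = -797/646 + (I*√191)*(1/27747) = -797/646 + I*√191/27747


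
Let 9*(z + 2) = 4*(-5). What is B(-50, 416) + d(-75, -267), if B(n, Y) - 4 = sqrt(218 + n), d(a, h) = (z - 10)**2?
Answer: 16708/81 + 2*sqrt(42) ≈ 219.23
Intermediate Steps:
z = -38/9 (z = -2 + (4*(-5))/9 = -2 + (1/9)*(-20) = -2 - 20/9 = -38/9 ≈ -4.2222)
d(a, h) = 16384/81 (d(a, h) = (-38/9 - 10)**2 = (-128/9)**2 = 16384/81)
B(n, Y) = 4 + sqrt(218 + n)
B(-50, 416) + d(-75, -267) = (4 + sqrt(218 - 50)) + 16384/81 = (4 + sqrt(168)) + 16384/81 = (4 + 2*sqrt(42)) + 16384/81 = 16708/81 + 2*sqrt(42)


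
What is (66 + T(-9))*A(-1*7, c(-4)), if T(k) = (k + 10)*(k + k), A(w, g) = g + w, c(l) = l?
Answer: -528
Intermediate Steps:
T(k) = 2*k*(10 + k) (T(k) = (10 + k)*(2*k) = 2*k*(10 + k))
(66 + T(-9))*A(-1*7, c(-4)) = (66 + 2*(-9)*(10 - 9))*(-4 - 1*7) = (66 + 2*(-9)*1)*(-4 - 7) = (66 - 18)*(-11) = 48*(-11) = -528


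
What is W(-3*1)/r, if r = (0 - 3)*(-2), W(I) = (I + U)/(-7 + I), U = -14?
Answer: 17/60 ≈ 0.28333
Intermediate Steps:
W(I) = (-14 + I)/(-7 + I) (W(I) = (I - 14)/(-7 + I) = (-14 + I)/(-7 + I))
r = 6 (r = -3*(-2) = 6)
W(-3*1)/r = ((-14 - 3*1)/(-7 - 3*1))/6 = ((-14 - 3)/(-7 - 3))*(⅙) = (-17/(-10))*(⅙) = -⅒*(-17)*(⅙) = (17/10)*(⅙) = 17/60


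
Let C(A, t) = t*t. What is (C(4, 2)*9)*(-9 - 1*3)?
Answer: -432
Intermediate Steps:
C(A, t) = t²
(C(4, 2)*9)*(-9 - 1*3) = (2²*9)*(-9 - 1*3) = (4*9)*(-9 - 3) = 36*(-12) = -432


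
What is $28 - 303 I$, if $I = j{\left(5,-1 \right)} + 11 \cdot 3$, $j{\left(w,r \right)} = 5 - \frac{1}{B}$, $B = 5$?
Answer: $- \frac{57127}{5} \approx -11425.0$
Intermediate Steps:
$j{\left(w,r \right)} = \frac{24}{5}$ ($j{\left(w,r \right)} = 5 - \frac{1}{5} = \frac{24}{5}$)
$I = \frac{189}{5}$ ($I = \frac{24}{5} + 11 \cdot 3 = \frac{24}{5} + 33 = \frac{189}{5} \approx 37.8$)
$28 - 303 I = 28 - \frac{57267}{5} = - \frac{57127}{5}$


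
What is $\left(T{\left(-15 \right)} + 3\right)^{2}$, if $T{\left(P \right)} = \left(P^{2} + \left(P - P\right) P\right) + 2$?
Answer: $52900$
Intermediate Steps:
$T{\left(P \right)} = 2 + P^{2}$ ($T{\left(P \right)} = \left(P^{2} + 0 P\right) + 2 = \left(P^{2} + 0\right) + 2 = P^{2} + 2 = 2 + P^{2}$)
$\left(T{\left(-15 \right)} + 3\right)^{2} = \left(\left(2 + \left(-15\right)^{2}\right) + 3\right)^{2} = \left(\left(2 + 225\right) + 3\right)^{2} = \left(227 + 3\right)^{2} = 230^{2} = 52900$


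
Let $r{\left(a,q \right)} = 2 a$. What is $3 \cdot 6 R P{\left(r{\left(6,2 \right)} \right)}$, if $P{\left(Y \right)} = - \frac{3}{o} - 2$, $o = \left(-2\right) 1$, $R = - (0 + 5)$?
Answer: $45$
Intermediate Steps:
$R = -5$ ($R = \left(-1\right) 5 = -5$)
$o = -2$
$P{\left(Y \right)} = - \frac{1}{2}$ ($P{\left(Y \right)} = - \frac{3}{-2} - 2 = \left(-3\right) \left(- \frac{1}{2}\right) - 2 = \frac{3}{2} - 2 = - \frac{1}{2}$)
$3 \cdot 6 R P{\left(r{\left(6,2 \right)} \right)} = 3 \cdot 6 \left(-5\right) \left(- \frac{1}{2}\right) = 18 \left(-5\right) \left(- \frac{1}{2}\right) = \left(-90\right) \left(- \frac{1}{2}\right) = 45$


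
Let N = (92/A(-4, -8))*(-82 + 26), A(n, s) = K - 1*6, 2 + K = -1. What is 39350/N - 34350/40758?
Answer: 1188122875/17498768 ≈ 67.897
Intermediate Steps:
K = -3 (K = -2 - 1 = -3)
A(n, s) = -9 (A(n, s) = -3 - 1*6 = -3 - 6 = -9)
N = 5152/9 (N = (92/(-9))*(-82 + 26) = (92*(-⅑))*(-56) = -92/9*(-56) = 5152/9 ≈ 572.44)
39350/N - 34350/40758 = 39350/(5152/9) - 34350/40758 = 39350*(9/5152) - 34350*1/40758 = 177075/2576 - 5725/6793 = 1188122875/17498768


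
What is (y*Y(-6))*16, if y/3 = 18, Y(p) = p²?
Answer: 31104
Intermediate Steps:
y = 54 (y = 3*18 = 54)
(y*Y(-6))*16 = (54*(-6)²)*16 = (54*36)*16 = 1944*16 = 31104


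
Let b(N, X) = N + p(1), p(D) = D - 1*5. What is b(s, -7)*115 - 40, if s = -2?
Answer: -730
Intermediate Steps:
p(D) = -5 + D (p(D) = D - 5 = -5 + D)
b(N, X) = -4 + N (b(N, X) = N + (-5 + 1) = N - 4 = -4 + N)
b(s, -7)*115 - 40 = (-4 - 2)*115 - 40 = -6*115 - 40 = -690 - 40 = -730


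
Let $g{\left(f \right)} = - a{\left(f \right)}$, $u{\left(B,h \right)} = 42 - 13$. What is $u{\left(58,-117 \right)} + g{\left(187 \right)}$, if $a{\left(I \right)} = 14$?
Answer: $15$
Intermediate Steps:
$u{\left(B,h \right)} = 29$
$g{\left(f \right)} = -14$ ($g{\left(f \right)} = \left(-1\right) 14 = -14$)
$u{\left(58,-117 \right)} + g{\left(187 \right)} = 29 - 14 = 15$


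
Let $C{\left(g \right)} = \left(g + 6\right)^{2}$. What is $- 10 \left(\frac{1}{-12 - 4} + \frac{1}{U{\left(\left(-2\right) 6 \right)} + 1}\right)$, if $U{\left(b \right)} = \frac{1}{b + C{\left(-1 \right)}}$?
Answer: $- \frac{485}{56} \approx -8.6607$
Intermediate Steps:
$C{\left(g \right)} = \left(6 + g\right)^{2}$
$U{\left(b \right)} = \frac{1}{25 + b}$ ($U{\left(b \right)} = \frac{1}{b + \left(6 - 1\right)^{2}} = \frac{1}{b + 5^{2}} = \frac{1}{b + 25} = \frac{1}{25 + b}$)
$- 10 \left(\frac{1}{-12 - 4} + \frac{1}{U{\left(\left(-2\right) 6 \right)} + 1}\right) = - 10 \left(\frac{1}{-12 - 4} + \frac{1}{\frac{1}{25 - 12} + 1}\right) = - 10 \left(\frac{1}{-16} + \frac{1}{\frac{1}{25 - 12} + 1}\right) = - 10 \left(- \frac{1}{16} + \frac{1}{\frac{1}{13} + 1}\right) = - 10 \left(- \frac{1}{16} + \frac{1}{\frac{14}{13}}\right) = - 10 \left(- \frac{1}{16} + \frac{13}{14}\right) = \left(-10\right) \frac{97}{112} = - \frac{485}{56}$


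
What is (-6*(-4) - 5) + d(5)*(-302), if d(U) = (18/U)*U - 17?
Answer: -283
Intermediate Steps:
d(U) = 1 (d(U) = 18 - 17 = 1)
(-6*(-4) - 5) + d(5)*(-302) = (-6*(-4) - 5) + 1*(-302) = (24 - 5) - 302 = 19 - 302 = -283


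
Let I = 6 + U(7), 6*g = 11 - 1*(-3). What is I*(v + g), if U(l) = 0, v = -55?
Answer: -316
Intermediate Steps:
g = 7/3 (g = (11 - 1*(-3))/6 = (11 + 3)/6 = (⅙)*14 = 7/3 ≈ 2.3333)
I = 6 (I = 6 + 0 = 6)
I*(v + g) = 6*(-55 + 7/3) = 6*(-158/3) = -316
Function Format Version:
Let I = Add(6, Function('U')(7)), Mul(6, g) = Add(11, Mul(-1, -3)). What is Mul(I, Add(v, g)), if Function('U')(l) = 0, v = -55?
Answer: -316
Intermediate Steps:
g = Rational(7, 3) (g = Mul(Rational(1, 6), Add(11, Mul(-1, -3))) = Mul(Rational(1, 6), Add(11, 3)) = Mul(Rational(1, 6), 14) = Rational(7, 3) ≈ 2.3333)
I = 6 (I = Add(6, 0) = 6)
Mul(I, Add(v, g)) = Mul(6, Add(-55, Rational(7, 3))) = Mul(6, Rational(-158, 3)) = -316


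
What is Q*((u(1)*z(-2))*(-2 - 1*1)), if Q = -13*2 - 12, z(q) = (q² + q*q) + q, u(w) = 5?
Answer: 3420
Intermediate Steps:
z(q) = q + 2*q² (z(q) = (q² + q²) + q = 2*q² + q = q + 2*q²)
Q = -38 (Q = -26 - 12 = -38)
Q*((u(1)*z(-2))*(-2 - 1*1)) = -38*5*(-2*(1 + 2*(-2)))*(-2 - 1*1) = -38*5*(-2*(1 - 4))*(-2 - 1) = -38*5*(-2*(-3))*(-3) = -38*5*6*(-3) = -1140*(-3) = -38*(-90) = 3420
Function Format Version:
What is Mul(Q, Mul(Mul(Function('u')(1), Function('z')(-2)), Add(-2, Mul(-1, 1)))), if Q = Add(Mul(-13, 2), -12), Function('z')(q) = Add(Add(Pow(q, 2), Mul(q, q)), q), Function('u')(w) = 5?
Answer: 3420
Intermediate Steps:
Function('z')(q) = Add(q, Mul(2, Pow(q, 2))) (Function('z')(q) = Add(Add(Pow(q, 2), Pow(q, 2)), q) = Add(Mul(2, Pow(q, 2)), q) = Add(q, Mul(2, Pow(q, 2))))
Q = -38 (Q = Add(-26, -12) = -38)
Mul(Q, Mul(Mul(Function('u')(1), Function('z')(-2)), Add(-2, Mul(-1, 1)))) = Mul(-38, Mul(Mul(5, Mul(-2, Add(1, Mul(2, -2)))), Add(-2, Mul(-1, 1)))) = Mul(-38, Mul(Mul(5, Mul(-2, Add(1, -4))), Add(-2, -1))) = Mul(-38, Mul(Mul(5, Mul(-2, -3)), -3)) = Mul(-38, Mul(Mul(5, 6), -3)) = Mul(-38, Mul(30, -3)) = Mul(-38, -90) = 3420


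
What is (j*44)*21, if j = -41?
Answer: -37884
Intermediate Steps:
(j*44)*21 = -41*44*21 = -1804*21 = -37884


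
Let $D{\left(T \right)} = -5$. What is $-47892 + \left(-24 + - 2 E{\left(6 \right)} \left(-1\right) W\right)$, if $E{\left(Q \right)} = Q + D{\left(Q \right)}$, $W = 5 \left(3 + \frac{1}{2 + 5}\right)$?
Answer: $- \frac{335192}{7} \approx -47885.0$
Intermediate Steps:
$W = \frac{110}{7}$ ($W = 5 \left(3 + \frac{1}{7}\right) = 5 \cdot \frac{22}{7} = \frac{110}{7} \approx 15.714$)
$E{\left(Q \right)} = -5 + Q$ ($E{\left(Q \right)} = Q - 5 = -5 + Q$)
$-47892 + \left(-24 + - 2 E{\left(6 \right)} \left(-1\right) W\right) = -47892 - \left(24 - - 2 \left(-5 + 6\right) \left(-1\right) \frac{110}{7}\right) = -47892 - \left(24 - \left(-2\right) 1 \left(-1\right) \frac{110}{7}\right) = -47892 - \left(24 - \left(-2\right) \left(-1\right) \frac{110}{7}\right) = -47892 + \left(-24 + 2 \cdot \frac{110}{7}\right) = -47892 + \left(-24 + \frac{220}{7}\right) = -47892 + \frac{52}{7} = - \frac{335192}{7}$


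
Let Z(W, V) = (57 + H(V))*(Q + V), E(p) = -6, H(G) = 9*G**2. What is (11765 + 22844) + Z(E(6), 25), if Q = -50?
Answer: -107441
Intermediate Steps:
Z(W, V) = (-50 + V)*(57 + 9*V**2) (Z(W, V) = (57 + 9*V**2)*(-50 + V) = (-50 + V)*(57 + 9*V**2))
(11765 + 22844) + Z(E(6), 25) = (11765 + 22844) + (-2850 - 450*25**2 + 9*25**3 + 57*25) = 34609 + (-2850 - 450*625 + 9*15625 + 1425) = 34609 + (-2850 - 281250 + 140625 + 1425) = 34609 - 142050 = -107441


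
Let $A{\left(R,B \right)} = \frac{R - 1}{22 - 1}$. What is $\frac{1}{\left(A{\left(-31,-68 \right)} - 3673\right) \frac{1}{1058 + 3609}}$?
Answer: $- \frac{98007}{77165} \approx -1.2701$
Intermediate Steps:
$A{\left(R,B \right)} = - \frac{1}{21} + \frac{R}{21}$ ($A{\left(R,B \right)} = \frac{-1 + R}{21} = \left(-1 + R\right) \frac{1}{21} = - \frac{1}{21} + \frac{R}{21}$)
$\frac{1}{\left(A{\left(-31,-68 \right)} - 3673\right) \frac{1}{1058 + 3609}} = \frac{1}{\left(\left(- \frac{1}{21} + \frac{1}{21} \left(-31\right)\right) - 3673\right) \frac{1}{1058 + 3609}} = \frac{1}{\left(\left(- \frac{1}{21} - \frac{31}{21}\right) - 3673\right) \frac{1}{4667}} = \frac{1}{\left(- \frac{32}{21} - 3673\right) \frac{1}{4667}} = \frac{1}{\left(- \frac{77165}{21}\right) \frac{1}{4667}} = \frac{1}{- \frac{77165}{98007}} = - \frac{98007}{77165}$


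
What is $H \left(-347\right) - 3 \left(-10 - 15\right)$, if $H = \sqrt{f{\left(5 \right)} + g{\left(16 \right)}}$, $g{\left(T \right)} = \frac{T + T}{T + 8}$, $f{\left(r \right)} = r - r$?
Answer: $75 - \frac{694 \sqrt{3}}{3} \approx -325.68$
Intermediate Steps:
$f{\left(r \right)} = 0$
$g{\left(T \right)} = \frac{2 T}{8 + T}$
$H = \frac{2 \sqrt{3}}{3}$ ($H = \sqrt{0 + 2 \cdot 16 \frac{1}{8 + 16}} = \sqrt{0 + 2 \cdot 16 \cdot \frac{1}{24}} = \sqrt{0 + \frac{4}{3}} = \sqrt{\frac{4}{3}} = \frac{2 \sqrt{3}}{3} \approx 1.1547$)
$H \left(-347\right) - 3 \left(-10 - 15\right) = \frac{2 \sqrt{3}}{3} \left(-347\right) - 3 \left(-10 - 15\right) = - \frac{694 \sqrt{3}}{3} - -75 = - \frac{694 \sqrt{3}}{3} + 75 = 75 - \frac{694 \sqrt{3}}{3}$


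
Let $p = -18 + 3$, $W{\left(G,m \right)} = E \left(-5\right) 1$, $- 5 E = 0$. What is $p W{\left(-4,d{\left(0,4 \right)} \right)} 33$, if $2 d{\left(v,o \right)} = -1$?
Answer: $0$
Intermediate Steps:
$E = 0$ ($E = \left(- \frac{1}{5}\right) 0 = 0$)
$d{\left(v,o \right)} = - \frac{1}{2}$ ($d{\left(v,o \right)} = \frac{1}{2} \left(-1\right) = - \frac{1}{2}$)
$W{\left(G,m \right)} = 0$ ($W{\left(G,m \right)} = 0 \left(-5\right) 1 = 0 \cdot 1 = 0$)
$p = -15$
$p W{\left(-4,d{\left(0,4 \right)} \right)} 33 = \left(-15\right) 0 \cdot 33 = 0 \cdot 33 = 0$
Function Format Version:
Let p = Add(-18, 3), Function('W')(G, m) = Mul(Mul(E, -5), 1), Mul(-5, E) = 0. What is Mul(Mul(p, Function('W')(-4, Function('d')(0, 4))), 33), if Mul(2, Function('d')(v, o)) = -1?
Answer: 0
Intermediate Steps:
E = 0 (E = Mul(Rational(-1, 5), 0) = 0)
Function('d')(v, o) = Rational(-1, 2) (Function('d')(v, o) = Mul(Rational(1, 2), -1) = Rational(-1, 2))
Function('W')(G, m) = 0 (Function('W')(G, m) = Mul(Mul(0, -5), 1) = Mul(0, 1) = 0)
p = -15
Mul(Mul(p, Function('W')(-4, Function('d')(0, 4))), 33) = Mul(Mul(-15, 0), 33) = Mul(0, 33) = 0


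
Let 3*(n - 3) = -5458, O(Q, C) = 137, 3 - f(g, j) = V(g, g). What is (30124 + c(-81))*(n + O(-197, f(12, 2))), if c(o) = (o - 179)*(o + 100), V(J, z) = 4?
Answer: -126876992/3 ≈ -4.2292e+7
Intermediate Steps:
f(g, j) = -1 (f(g, j) = 3 - 1*4 = 3 - 4 = -1)
n = -5449/3 (n = 3 + (⅓)*(-5458) = 3 - 5458/3 = -5449/3 ≈ -1816.3)
c(o) = (-179 + o)*(100 + o)
(30124 + c(-81))*(n + O(-197, f(12, 2))) = (30124 + (-17900 + (-81)² - 79*(-81)))*(-5449/3 + 137) = (30124 + (-17900 + 6561 + 6399))*(-5038/3) = (30124 - 4940)*(-5038/3) = 25184*(-5038/3) = -126876992/3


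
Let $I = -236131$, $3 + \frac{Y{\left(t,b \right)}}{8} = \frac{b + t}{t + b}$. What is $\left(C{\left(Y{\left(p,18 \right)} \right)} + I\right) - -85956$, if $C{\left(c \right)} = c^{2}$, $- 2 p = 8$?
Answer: $-149919$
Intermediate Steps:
$p = -4$ ($p = \left(- \frac{1}{2}\right) 8 = -4$)
$Y{\left(t,b \right)} = -16$ ($Y{\left(t,b \right)} = -24 + 8 \frac{b + t}{t + b} = -24 + 8 \frac{b + t}{b + t} = -24 + 8 \cdot 1 = -24 + 8 = -16$)
$\left(C{\left(Y{\left(p,18 \right)} \right)} + I\right) - -85956 = \left(\left(-16\right)^{2} - 236131\right) - -85956 = \left(256 - 236131\right) + 85956 = -235875 + 85956 = -149919$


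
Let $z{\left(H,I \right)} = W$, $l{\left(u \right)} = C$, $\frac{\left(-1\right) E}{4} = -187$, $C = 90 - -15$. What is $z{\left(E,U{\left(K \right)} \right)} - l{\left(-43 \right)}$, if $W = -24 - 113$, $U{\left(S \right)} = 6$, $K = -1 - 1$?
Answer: $-242$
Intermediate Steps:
$C = 105$ ($C = 90 + 15 = 105$)
$E = 748$ ($E = \left(-4\right) \left(-187\right) = 748$)
$K = -2$ ($K = -1 - 1 = -2$)
$l{\left(u \right)} = 105$
$W = -137$ ($W = -24 - 113 = -137$)
$z{\left(H,I \right)} = -137$
$z{\left(E,U{\left(K \right)} \right)} - l{\left(-43 \right)} = -137 - 105 = -242$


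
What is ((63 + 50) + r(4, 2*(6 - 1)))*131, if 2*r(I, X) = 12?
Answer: 15589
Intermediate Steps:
r(I, X) = 6 (r(I, X) = (1/2)*12 = 6)
((63 + 50) + r(4, 2*(6 - 1)))*131 = ((63 + 50) + 6)*131 = (113 + 6)*131 = 119*131 = 15589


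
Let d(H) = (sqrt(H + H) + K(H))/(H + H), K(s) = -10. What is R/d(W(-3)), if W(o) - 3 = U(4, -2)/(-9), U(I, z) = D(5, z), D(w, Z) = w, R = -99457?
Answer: 5470135/107 + 1094027*sqrt(11)/321 ≈ 62426.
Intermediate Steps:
U(I, z) = 5
W(o) = 22/9 (W(o) = 3 + 5/(-9) = 3 + 5*(-1/9) = 3 - 5/9 = 22/9)
d(H) = (-10 + sqrt(2)*sqrt(H))/(2*H) (d(H) = (sqrt(H + H) - 10)/(H + H) = (sqrt(2*H) - 10)/((2*H)) = (sqrt(2)*sqrt(H) - 10)*(1/(2*H)) = (-10 + sqrt(2)*sqrt(H))*(1/(2*H)) = (-10 + sqrt(2)*sqrt(H))/(2*H))
R/d(W(-3)) = -99457/(-5/22/9 + sqrt(2)/(2*sqrt(22/9))) = -99457/(-5*9/22 + sqrt(2)*(3*sqrt(22)/22)/2) = -99457/(-45/22 + 3*sqrt(11)/22)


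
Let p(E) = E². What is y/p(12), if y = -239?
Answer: -239/144 ≈ -1.6597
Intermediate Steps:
y/p(12) = -239/(12²) = -239/144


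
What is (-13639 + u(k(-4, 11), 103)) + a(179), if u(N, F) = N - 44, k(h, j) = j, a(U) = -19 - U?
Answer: -13870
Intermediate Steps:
u(N, F) = -44 + N
(-13639 + u(k(-4, 11), 103)) + a(179) = (-13639 + (-44 + 11)) + (-19 - 1*179) = (-13639 - 33) + (-19 - 179) = -13672 - 198 = -13870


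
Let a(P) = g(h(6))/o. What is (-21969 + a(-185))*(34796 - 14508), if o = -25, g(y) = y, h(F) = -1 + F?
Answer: -2228555648/5 ≈ -4.4571e+8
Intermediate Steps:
a(P) = -1/5 (a(P) = (-1 + 6)/(-25) = 5*(-1/25) = -1/5)
(-21969 + a(-185))*(34796 - 14508) = (-21969 - 1/5)*(34796 - 14508) = -109846/5*20288 = -2228555648/5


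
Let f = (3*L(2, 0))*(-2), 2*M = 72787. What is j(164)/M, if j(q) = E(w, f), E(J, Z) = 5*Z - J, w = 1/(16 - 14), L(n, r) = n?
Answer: -11/6617 ≈ -0.0016624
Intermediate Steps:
w = ½ (w = 1/2 = ½ ≈ 0.50000)
M = 72787/2 (M = (½)*72787 = 72787/2 ≈ 36394.)
f = -12 (f = (3*2)*(-2) = 6*(-2) = -12)
E(J, Z) = -J + 5*Z
j(q) = -121/2 (j(q) = -1*½ + 5*(-12) = -½ - 60 = -121/2)
j(164)/M = -121/(2*72787/2) = -121/2*2/72787 = -11/6617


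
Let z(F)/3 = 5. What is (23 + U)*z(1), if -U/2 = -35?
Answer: 1395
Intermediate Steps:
U = 70 (U = -2*(-35) = 70)
z(F) = 15 (z(F) = 3*5 = 15)
(23 + U)*z(1) = (23 + 70)*15 = 93*15 = 1395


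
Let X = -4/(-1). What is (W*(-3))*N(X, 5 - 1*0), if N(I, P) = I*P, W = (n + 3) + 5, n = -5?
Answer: -180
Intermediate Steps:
X = 4 (X = -4*(-1) = 4)
W = 3 (W = (-5 + 3) + 5 = -2 + 5 = 3)
(W*(-3))*N(X, 5 - 1*0) = (3*(-3))*(4*(5 - 1*0)) = -36*(5 + 0) = -36*5 = -9*20 = -180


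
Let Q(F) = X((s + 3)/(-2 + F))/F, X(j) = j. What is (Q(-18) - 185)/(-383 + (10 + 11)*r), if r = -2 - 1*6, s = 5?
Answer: 8324/24795 ≈ 0.33571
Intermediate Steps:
r = -8 (r = -2 - 6 = -8)
Q(F) = 8/(F*(-2 + F)) (Q(F) = ((5 + 3)/(-2 + F))/F = (8/(-2 + F))/F = 8/(F*(-2 + F)))
(Q(-18) - 185)/(-383 + (10 + 11)*r) = (8/(-18*(-2 - 18)) - 185)/(-383 + (10 + 11)*(-8)) = (8*(-1/18)/(-20) - 185)/(-383 + 21*(-8)) = (8*(-1/18)*(-1/20) - 185)/(-383 - 168) = (1/45 - 185)/(-551) = -8324/45*(-1/551) = 8324/24795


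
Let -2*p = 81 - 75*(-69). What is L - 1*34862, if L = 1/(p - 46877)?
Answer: -1725843311/49505 ≈ -34862.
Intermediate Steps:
p = -2628 (p = -(81 - 75*(-69))/2 = -(81 + 5175)/2 = -1/2*5256 = -2628)
L = -1/49505 (L = 1/(-2628 - 46877) = 1/(-49505) = -1/49505 ≈ -2.0200e-5)
L - 1*34862 = -1/49505 - 1*34862 = -1/49505 - 34862 = -1725843311/49505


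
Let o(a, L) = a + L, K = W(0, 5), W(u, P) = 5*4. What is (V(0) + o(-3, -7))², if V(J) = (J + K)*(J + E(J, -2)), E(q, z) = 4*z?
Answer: 28900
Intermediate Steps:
W(u, P) = 20
K = 20
o(a, L) = L + a
V(J) = (-8 + J)*(20 + J) (V(J) = (J + 20)*(J + 4*(-2)) = (20 + J)*(J - 8) = (20 + J)*(-8 + J) = (-8 + J)*(20 + J))
(V(0) + o(-3, -7))² = ((-160 + 0² + 12*0) + (-7 - 3))² = ((-160 + 0 + 0) - 10)² = (-160 - 10)² = (-170)² = 28900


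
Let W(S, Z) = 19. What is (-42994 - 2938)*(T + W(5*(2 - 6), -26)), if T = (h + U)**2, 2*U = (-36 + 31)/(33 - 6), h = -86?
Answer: -248820591215/729 ≈ -3.4132e+8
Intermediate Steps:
U = -5/54 (U = ((-36 + 31)/(33 - 6))/2 = (-5/27)/2 = (-5*1/27)/2 = (1/2)*(-5/27) = -5/54 ≈ -0.092593)
T = 21613201/2916 (T = (-86 - 5/54)**2 = (-4649/54)**2 = 21613201/2916 ≈ 7411.9)
(-42994 - 2938)*(T + W(5*(2 - 6), -26)) = (-42994 - 2938)*(21613201/2916 + 19) = -45932*21668605/2916 = -248820591215/729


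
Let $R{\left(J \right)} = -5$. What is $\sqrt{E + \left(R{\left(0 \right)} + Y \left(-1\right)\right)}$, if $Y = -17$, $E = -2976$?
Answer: $2 i \sqrt{741} \approx 54.443 i$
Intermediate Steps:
$\sqrt{E + \left(R{\left(0 \right)} + Y \left(-1\right)\right)} = \sqrt{-2976 - -12} = \sqrt{-2976 + \left(-5 + 17\right)} = \sqrt{-2976 + 12} = \sqrt{-2964} = 2 i \sqrt{741}$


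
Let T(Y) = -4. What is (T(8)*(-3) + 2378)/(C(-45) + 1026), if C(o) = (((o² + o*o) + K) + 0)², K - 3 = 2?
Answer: 2390/16444051 ≈ 0.00014534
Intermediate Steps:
K = 5 (K = 3 + 2 = 5)
C(o) = (5 + 2*o²)² (C(o) = (((o² + o*o) + 5) + 0)² = (((o² + o²) + 5) + 0)² = ((2*o² + 5) + 0)² = ((5 + 2*o²) + 0)² = (5 + 2*o²)²)
(T(8)*(-3) + 2378)/(C(-45) + 1026) = (-4*(-3) + 2378)/((5 + 2*(-45)²)² + 1026) = (12 + 2378)/((5 + 2*2025)² + 1026) = 2390/((5 + 4050)² + 1026) = 2390/(4055² + 1026) = 2390/(16443025 + 1026) = 2390/16444051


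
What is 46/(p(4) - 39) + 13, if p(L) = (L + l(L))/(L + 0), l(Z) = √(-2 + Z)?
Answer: 136179/11551 - 92*√2/11551 ≈ 11.778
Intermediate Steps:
p(L) = (L + √(-2 + L))/L (p(L) = (L + √(-2 + L))/(L + 0) = (L + √(-2 + L))/L)
46/(p(4) - 39) + 13 = 46/((4 + √(-2 + 4))/4 - 39) + 13 = 46/((4 + √2)/4 - 39) + 13 = 46/((1 + √2/4) - 39) + 13 = 46/(-38 + √2/4) + 13 = 13 + 46/(-38 + √2/4)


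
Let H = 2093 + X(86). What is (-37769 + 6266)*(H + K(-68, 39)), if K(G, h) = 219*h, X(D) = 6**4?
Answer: -375830790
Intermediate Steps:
X(D) = 1296
H = 3389 (H = 2093 + 1296 = 3389)
(-37769 + 6266)*(H + K(-68, 39)) = (-37769 + 6266)*(3389 + 219*39) = -31503*(3389 + 8541) = -31503*11930 = -375830790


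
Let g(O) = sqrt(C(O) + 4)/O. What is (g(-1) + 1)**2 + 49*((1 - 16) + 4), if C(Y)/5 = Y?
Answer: -539 + (1 - I)**2 ≈ -539.0 - 2.0*I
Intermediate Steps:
C(Y) = 5*Y
g(O) = sqrt(4 + 5*O)/O (g(O) = sqrt(5*O + 4)/O = sqrt(4 + 5*O)/O)
(g(-1) + 1)**2 + 49*((1 - 16) + 4) = (sqrt(4 + 5*(-1))/(-1) + 1)**2 + 49*((1 - 16) + 4) = (-sqrt(4 - 5) + 1)**2 + 49*(-15 + 4) = (-sqrt(-1) + 1)**2 + 49*(-11) = (-I + 1)**2 - 539 = (1 - I)**2 - 539 = -539 + (1 - I)**2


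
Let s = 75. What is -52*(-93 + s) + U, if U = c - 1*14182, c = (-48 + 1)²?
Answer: -11037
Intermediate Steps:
c = 2209 (c = (-47)² = 2209)
U = -11973 (U = 2209 - 1*14182 = 2209 - 14182 = -11973)
-52*(-93 + s) + U = -52*(-93 + 75) - 11973 = -52*(-18) - 11973 = 936 - 11973 = -11037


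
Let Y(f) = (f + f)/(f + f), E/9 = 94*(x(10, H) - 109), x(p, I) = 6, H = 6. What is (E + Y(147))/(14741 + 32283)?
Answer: -87137/47024 ≈ -1.8530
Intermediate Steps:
E = -87138 (E = 9*(94*(6 - 109)) = 9*(94*(-103)) = 9*(-9682) = -87138)
Y(f) = 1 (Y(f) = (2*f)/((2*f)) = (2*f)*(1/(2*f)) = 1)
(E + Y(147))/(14741 + 32283) = (-87138 + 1)/(14741 + 32283) = -87137/47024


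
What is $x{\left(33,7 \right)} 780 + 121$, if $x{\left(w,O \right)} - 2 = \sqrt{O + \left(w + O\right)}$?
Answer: $1681 + 780 \sqrt{47} \approx 7028.4$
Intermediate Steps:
$x{\left(w,O \right)} = 2 + \sqrt{w + 2 O}$ ($x{\left(w,O \right)} = 2 + \sqrt{O + \left(w + O\right)} = 2 + \sqrt{O + \left(O + w\right)} = 2 + \sqrt{w + 2 O}$)
$x{\left(33,7 \right)} 780 + 121 = \left(2 + \sqrt{33 + 2 \cdot 7}\right) 780 + 121 = \left(2 + \sqrt{33 + 14}\right) 780 + 121 = \left(2 + \sqrt{47}\right) 780 + 121 = \left(1560 + 780 \sqrt{47}\right) + 121 = 1681 + 780 \sqrt{47}$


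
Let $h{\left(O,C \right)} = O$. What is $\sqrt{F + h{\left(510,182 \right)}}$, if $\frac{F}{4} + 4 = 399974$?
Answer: $\sqrt{1600390} \approx 1265.1$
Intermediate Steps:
$F = 1599880$ ($F = -16 + 4 \cdot 399974 = -16 + 1599896 = 1599880$)
$\sqrt{F + h{\left(510,182 \right)}} = \sqrt{1599880 + 510} = \sqrt{1600390}$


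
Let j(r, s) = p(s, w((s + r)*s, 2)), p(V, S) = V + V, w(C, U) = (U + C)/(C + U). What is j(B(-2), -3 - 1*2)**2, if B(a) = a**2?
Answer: 100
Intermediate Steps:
w(C, U) = 1 (w(C, U) = (C + U)/(C + U) = 1)
p(V, S) = 2*V
j(r, s) = 2*s
j(B(-2), -3 - 1*2)**2 = (2*(-3 - 1*2))**2 = (2*(-3 - 2))**2 = (2*(-5))**2 = (-10)**2 = 100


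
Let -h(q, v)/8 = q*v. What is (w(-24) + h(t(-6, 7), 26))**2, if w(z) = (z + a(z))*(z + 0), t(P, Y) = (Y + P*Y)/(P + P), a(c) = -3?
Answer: 15376/9 ≈ 1708.4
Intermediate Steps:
t(P, Y) = (Y + P*Y)/(2*P) (t(P, Y) = (Y + P*Y)/((2*P)) = (Y + P*Y)*(1/(2*P)) = (Y + P*Y)/(2*P))
h(q, v) = -8*q*v
w(z) = z*(-3 + z) (w(z) = (z - 3)*(z + 0) = (-3 + z)*z = z*(-3 + z))
(w(-24) + h(t(-6, 7), 26))**2 = (-24*(-3 - 24) - 8*(1/2)*7*(1 - 6)/(-6)*26)**2 = (-24*(-27) - 8*(1/2)*7*(-1/6)*(-5)*26)**2 = (648 - 8*35/12*26)**2 = (648 - 1820/3)**2 = (124/3)**2 = 15376/9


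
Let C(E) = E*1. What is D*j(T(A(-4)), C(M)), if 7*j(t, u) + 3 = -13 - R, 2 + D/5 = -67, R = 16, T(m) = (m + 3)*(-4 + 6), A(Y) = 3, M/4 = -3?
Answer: 11040/7 ≈ 1577.1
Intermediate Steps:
M = -12 (M = 4*(-3) = -12)
T(m) = 6 + 2*m (T(m) = (3 + m)*2 = 6 + 2*m)
C(E) = E
D = -345 (D = -10 + 5*(-67) = -10 - 335 = -345)
j(t, u) = -32/7 (j(t, u) = -3/7 + (-13 - 1*16)/7 = -3/7 + (-13 - 16)/7 = -3/7 + (⅐)*(-29) = -3/7 - 29/7 = -32/7)
D*j(T(A(-4)), C(M)) = -345*(-32/7) = 11040/7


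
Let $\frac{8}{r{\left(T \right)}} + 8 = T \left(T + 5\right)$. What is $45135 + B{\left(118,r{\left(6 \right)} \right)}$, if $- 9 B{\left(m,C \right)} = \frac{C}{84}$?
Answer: $\frac{247384934}{5481} \approx 45135.0$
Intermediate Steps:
$r{\left(T \right)} = \frac{8}{-8 + T \left(5 + T\right)}$ ($r{\left(T \right)} = \frac{8}{-8 + T \left(T + 5\right)} = \frac{8}{-8 + T \left(5 + T\right)}$)
$B{\left(m,C \right)} = - \frac{C}{756}$ ($B{\left(m,C \right)} = - \frac{C \frac{1}{84}}{9} = - \frac{\frac{1}{84} C}{9} = - \frac{C}{756}$)
$45135 + B{\left(118,r{\left(6 \right)} \right)} = 45135 - \frac{8 \frac{1}{-8 + 6^{2} + 5 \cdot 6}}{756} = 45135 - \frac{8 \frac{1}{-8 + 36 + 30}}{756} = 45135 - \frac{8 \cdot \frac{1}{58}}{756} = 45135 - \frac{1}{5481} = \frac{247384934}{5481}$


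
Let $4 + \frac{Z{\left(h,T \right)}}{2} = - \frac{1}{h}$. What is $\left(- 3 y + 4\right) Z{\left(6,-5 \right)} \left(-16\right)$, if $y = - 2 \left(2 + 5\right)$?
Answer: $\frac{18400}{3} \approx 6133.3$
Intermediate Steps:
$y = -14$ ($y = \left(-2\right) 7 = -14$)
$Z{\left(h,T \right)} = -8 - \frac{2}{h}$ ($Z{\left(h,T \right)} = -8 + 2 \left(- \frac{1}{h}\right) = -8 - \frac{2}{h}$)
$\left(- 3 y + 4\right) Z{\left(6,-5 \right)} \left(-16\right) = \left(\left(-3\right) \left(-14\right) + 4\right) \left(-8 - \frac{2}{6}\right) \left(-16\right) = \left(42 + 4\right) \left(-8 - \frac{1}{3}\right) \left(-16\right) = 46 \left(-8 - \frac{1}{3}\right) \left(-16\right) = 46 \left(- \frac{25}{3}\right) \left(-16\right) = \left(- \frac{1150}{3}\right) \left(-16\right) = \frac{18400}{3}$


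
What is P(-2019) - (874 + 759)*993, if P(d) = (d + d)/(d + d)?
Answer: -1621568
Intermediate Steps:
P(d) = 1 (P(d) = (2*d)/((2*d)) = (2*d)*(1/(2*d)) = 1)
P(-2019) - (874 + 759)*993 = 1 - (874 + 759)*993 = 1 - 1633*993 = 1 - 1*1621569 = 1 - 1621569 = -1621568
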